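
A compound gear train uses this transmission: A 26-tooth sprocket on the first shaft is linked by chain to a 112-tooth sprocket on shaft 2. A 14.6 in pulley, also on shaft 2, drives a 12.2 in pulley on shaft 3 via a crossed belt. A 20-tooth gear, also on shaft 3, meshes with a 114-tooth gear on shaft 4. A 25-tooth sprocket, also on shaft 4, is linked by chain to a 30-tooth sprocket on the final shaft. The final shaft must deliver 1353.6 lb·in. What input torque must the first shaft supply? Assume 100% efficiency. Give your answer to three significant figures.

55.0 lb·in

Overall ratio R = 4.3077 × 0.83562 × 5.7 × 1.2 = 24.621.
Input torque = output torque / R = 1353.6 / 24.621 = 54.977 lb·in.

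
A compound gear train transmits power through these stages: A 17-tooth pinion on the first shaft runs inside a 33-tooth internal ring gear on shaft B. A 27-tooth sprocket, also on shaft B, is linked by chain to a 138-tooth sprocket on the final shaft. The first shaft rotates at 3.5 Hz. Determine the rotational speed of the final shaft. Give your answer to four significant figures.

0.3528 Hz

the first shaft → shaft B (internal gear, 33/17): 3.5 ÷ 1.9412 = 1.803 Hz
shaft B → the final shaft (chain, 138/27): 1.803 ÷ 5.1111 = 0.35277 Hz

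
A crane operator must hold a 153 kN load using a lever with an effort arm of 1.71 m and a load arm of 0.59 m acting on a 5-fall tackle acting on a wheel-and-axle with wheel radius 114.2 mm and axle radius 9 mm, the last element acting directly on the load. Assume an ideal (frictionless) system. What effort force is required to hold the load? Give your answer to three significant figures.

Lever MA = effort arm / load arm = 1.71/0.59 = 2.8983.
Block-and-tackle MA = number of supporting rope parts = 5.
Wheel-and-axle MA = R/r = 114.2/9 = 12.689.
Combined ideal MA = 2.8983 × 5 × 12.689 = 183.88.
Effort = load / MA = 153 / 183.88 = 0.83206 kN.

0.832 kN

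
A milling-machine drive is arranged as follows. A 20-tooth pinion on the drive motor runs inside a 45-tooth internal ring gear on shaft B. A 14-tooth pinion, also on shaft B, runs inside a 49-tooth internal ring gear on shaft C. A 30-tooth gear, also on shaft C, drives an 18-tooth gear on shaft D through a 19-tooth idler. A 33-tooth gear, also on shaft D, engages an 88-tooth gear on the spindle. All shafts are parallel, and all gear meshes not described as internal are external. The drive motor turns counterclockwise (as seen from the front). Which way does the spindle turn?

the drive motor → shaft B: internal mesh, same direction → CCW.
shaft B → shaft C: internal mesh, same direction → CCW.
shaft C → shaft D: driver → idler → driven is 2 external meshes, 2 reversals → CCW.
shaft D → the spindle: external mesh, 1 reversal → CW.
3 reversals in total — an odd number — so the spindle turns opposite to the drive motor.

clockwise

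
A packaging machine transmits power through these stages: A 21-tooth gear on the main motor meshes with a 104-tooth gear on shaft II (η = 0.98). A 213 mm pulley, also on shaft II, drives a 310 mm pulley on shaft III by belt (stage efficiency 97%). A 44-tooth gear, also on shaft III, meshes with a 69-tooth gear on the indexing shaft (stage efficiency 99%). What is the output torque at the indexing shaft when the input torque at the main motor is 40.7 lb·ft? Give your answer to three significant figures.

433 lb·ft

gear mesh 104/21 = 4.9524 → τ = 40.7·4.9524·0.98 = 197.53 lb·ft
belt 310/213 = 1.4554 → τ = 197.53·1.4554·0.97 = 278.86 lb·ft
gear mesh 69/44 = 1.5682 → τ = 278.86·1.5682·0.99 = 432.93 lb·ft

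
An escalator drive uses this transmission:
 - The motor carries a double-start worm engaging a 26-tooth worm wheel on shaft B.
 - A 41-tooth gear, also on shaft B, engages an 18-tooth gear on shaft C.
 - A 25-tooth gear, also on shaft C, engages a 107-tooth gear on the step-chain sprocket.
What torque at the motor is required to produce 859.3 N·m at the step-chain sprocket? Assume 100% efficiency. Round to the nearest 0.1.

Overall ratio R = 13 × 0.43902 × 4.28 = 24.427.
Input torque = output torque / R = 859.3 / 24.427 = 35.178 N·m.

35.2 N·m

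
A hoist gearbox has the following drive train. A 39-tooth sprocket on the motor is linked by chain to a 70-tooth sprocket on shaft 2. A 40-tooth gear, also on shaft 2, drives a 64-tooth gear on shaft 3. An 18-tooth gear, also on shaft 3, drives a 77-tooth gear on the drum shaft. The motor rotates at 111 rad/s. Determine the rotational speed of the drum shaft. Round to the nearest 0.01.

9.04 rad/s

the motor → shaft 2 (chain, 70/39): 111 ÷ 1.7949 = 61.843 rad/s
shaft 2 → shaft 3 (gear mesh, 64/40): 61.843 ÷ 1.6 = 38.652 rad/s
shaft 3 → the drum shaft (gear mesh, 77/18): 38.652 ÷ 4.2778 = 9.0355 rad/s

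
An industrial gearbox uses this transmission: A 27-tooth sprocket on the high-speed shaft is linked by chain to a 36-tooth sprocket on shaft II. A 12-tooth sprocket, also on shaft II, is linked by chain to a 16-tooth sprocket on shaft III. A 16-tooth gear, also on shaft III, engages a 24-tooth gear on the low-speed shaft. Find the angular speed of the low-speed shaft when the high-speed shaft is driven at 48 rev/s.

18 rev/s

the high-speed shaft → shaft II (chain, 36/27): 48 ÷ 1.3333 = 36 rev/s
shaft II → shaft III (chain, 16/12): 36 ÷ 1.3333 = 27 rev/s
shaft III → the low-speed shaft (gear mesh, 24/16): 27 ÷ 1.5 = 18 rev/s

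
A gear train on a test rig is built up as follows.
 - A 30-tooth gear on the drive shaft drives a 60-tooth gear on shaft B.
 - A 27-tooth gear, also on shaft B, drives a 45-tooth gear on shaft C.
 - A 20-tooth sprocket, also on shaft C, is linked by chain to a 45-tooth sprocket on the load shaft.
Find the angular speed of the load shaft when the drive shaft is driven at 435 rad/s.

58 rad/s

Gear mesh: ratio = 60/30 = 2, so shaft B turns at 435 / 2 = 217.5 rad/s.
Gear mesh: ratio = 45/27 = 1.6667, so shaft C turns at 217.5 / 1.6667 = 130.5 rad/s.
Chain: ratio = 45/20 = 2.25, so the load shaft turns at 130.5 / 2.25 = 58 rad/s.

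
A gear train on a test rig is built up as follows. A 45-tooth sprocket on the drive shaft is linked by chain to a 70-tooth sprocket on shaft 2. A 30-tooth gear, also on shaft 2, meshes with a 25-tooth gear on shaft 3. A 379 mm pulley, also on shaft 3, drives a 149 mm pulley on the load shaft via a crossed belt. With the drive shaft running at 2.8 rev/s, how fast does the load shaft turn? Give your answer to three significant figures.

5.49 rev/s

chain 70/45 = 1.5556 → 2.8/1.5556 = 1.8 rev/s
gear mesh 25/30 = 0.83333 → 1.8/0.83333 = 2.16 rev/s
belt 149/379 = 0.39314 → 2.16/0.39314 = 5.4942 rev/s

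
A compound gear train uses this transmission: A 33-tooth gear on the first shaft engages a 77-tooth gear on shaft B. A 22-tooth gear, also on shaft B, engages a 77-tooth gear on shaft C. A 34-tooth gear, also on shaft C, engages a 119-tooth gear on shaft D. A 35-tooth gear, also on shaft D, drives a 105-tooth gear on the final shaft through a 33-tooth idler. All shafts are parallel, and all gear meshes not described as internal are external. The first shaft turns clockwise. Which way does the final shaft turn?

anticlockwise

the first shaft → shaft B: external mesh, 1 reversal → CCW.
shaft B → shaft C: external mesh, 1 reversal → CW.
shaft C → shaft D: external mesh, 1 reversal → CCW.
shaft D → the final shaft: driver → idler → driven is 2 external meshes, 2 reversals → CCW.
5 reversals in total — an odd number — so the final shaft turns opposite to the first shaft.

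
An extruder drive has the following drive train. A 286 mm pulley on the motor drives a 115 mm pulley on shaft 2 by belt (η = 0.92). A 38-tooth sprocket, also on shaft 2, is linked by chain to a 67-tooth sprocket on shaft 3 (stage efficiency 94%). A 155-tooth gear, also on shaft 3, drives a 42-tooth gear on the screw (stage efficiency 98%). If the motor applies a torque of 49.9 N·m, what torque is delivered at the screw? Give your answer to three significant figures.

8.12 N·m

After the belt (115/286): 49.9 × 0.4021 × 0.92 = 18.46 N·m
After the chain (67/38): 18.46 × 1.7632 × 0.94 = 30.594 N·m
After the gear mesh (42/155): 30.594 × 0.27097 × 0.98 = 8.1242 N·m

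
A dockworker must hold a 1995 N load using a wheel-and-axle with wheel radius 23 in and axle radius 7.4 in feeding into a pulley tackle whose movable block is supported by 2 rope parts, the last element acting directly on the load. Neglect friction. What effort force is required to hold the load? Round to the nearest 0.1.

320.9 N

Wheel-and-axle MA = R/r = 23/7.4 = 3.1081.
Block-and-tackle MA = number of supporting rope parts = 2.
Combined ideal MA = 3.1081 × 2 = 6.2162.
Effort = load / MA = 1995 / 6.2162 = 320.93 N.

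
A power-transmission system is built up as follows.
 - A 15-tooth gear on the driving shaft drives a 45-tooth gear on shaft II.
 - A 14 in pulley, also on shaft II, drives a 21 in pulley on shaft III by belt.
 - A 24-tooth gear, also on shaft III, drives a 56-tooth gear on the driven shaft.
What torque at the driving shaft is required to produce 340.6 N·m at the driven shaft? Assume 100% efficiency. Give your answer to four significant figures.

Overall ratio R = 3 × 1.5 × 2.3333 = 10.5.
Input torque = output torque / R = 340.6 / 10.5 = 32.438 N·m.

32.44 N·m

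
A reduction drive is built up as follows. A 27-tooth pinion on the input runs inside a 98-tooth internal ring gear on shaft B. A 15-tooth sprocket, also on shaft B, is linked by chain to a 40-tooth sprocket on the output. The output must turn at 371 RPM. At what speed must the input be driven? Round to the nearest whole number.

3591 RPM

Overall ratio R = 3.6296 × 2.6667 = 9.679.
Required input speed = output speed × R = 371 × 9.679 = 3590.9 RPM.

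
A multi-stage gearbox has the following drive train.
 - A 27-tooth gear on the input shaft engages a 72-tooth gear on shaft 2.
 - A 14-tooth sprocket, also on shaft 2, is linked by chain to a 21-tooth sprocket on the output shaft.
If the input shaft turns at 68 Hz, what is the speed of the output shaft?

Gear mesh: ratio = 72/27 = 2.6667, so shaft 2 turns at 68 / 2.6667 = 25.5 Hz.
Chain: ratio = 21/14 = 1.5, so the output shaft turns at 25.5 / 1.5 = 17 Hz.

17 Hz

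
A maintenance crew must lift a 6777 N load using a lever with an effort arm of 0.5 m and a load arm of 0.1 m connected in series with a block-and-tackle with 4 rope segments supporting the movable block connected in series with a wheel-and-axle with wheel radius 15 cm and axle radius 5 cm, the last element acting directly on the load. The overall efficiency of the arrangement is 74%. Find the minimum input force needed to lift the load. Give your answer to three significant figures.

153 N

Lever MA = effort arm / load arm = 0.5/0.1 = 5.
Block-and-tackle MA = number of supporting rope parts = 4.
Wheel-and-axle MA = R/r = 15/5 = 3.
Combined ideal MA = 5 × 4 × 3 = 60.
Actual MA = 60 × 0.74 = 44.4.
Effort = load / actual MA = 6777 / 44.4 = 152.64 N.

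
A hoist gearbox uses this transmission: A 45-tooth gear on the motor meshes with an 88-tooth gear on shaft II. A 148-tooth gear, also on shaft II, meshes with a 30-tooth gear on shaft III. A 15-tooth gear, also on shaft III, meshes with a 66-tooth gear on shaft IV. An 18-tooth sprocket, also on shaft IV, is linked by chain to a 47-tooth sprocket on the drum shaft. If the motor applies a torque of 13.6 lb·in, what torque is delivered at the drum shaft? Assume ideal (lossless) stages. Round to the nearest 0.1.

Gear mesh: ratio = 88/45 = 1.9556; torque at shaft II = 13.6 × 1.9556 = 26.596 lb·in.
Gear mesh: ratio = 30/148 = 0.2027; torque at shaft III = 26.596 × 0.2027 = 5.391 lb·in.
Gear mesh: ratio = 66/15 = 4.4; torque at shaft IV = 5.391 × 4.4 = 23.72 lb·in.
Chain: ratio = 47/18 = 2.6111; torque at the drum shaft = 23.72 × 2.6111 = 61.936 lb·in.

61.9 lb·in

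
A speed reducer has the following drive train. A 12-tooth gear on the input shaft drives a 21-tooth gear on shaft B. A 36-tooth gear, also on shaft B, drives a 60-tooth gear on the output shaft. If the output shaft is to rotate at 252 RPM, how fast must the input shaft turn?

Overall ratio R = 1.75 × 1.6667 = 2.9167.
Required input speed = output speed × R = 252 × 2.9167 = 735 RPM.

735 RPM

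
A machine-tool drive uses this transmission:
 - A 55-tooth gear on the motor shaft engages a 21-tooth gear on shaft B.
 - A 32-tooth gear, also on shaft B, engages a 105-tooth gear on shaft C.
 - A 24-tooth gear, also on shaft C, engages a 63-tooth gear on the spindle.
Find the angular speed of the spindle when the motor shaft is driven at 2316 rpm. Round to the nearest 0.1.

Gear mesh: ratio = 21/55 = 0.38182, so shaft B turns at 2316 / 0.38182 = 6065.7 rpm.
Gear mesh: ratio = 105/32 = 3.2812, so shaft C turns at 6065.7 / 3.2812 = 1848.6 rpm.
Gear mesh: ratio = 63/24 = 2.625, so the spindle turns at 1848.6 / 2.625 = 704.23 rpm.

704.2 rpm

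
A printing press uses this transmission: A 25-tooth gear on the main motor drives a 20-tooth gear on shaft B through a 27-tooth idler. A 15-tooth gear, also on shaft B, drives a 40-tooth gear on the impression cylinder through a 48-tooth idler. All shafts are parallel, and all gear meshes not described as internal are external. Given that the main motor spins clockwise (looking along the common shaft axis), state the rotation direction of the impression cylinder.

the main motor → shaft B: driver → idler → driven is 2 external meshes, 2 reversals → CW.
shaft B → the impression cylinder: driver → idler → driven is 2 external meshes, 2 reversals → CW.
4 reversals in total — an even number — so the impression cylinder turns the same way as the main motor.

clockwise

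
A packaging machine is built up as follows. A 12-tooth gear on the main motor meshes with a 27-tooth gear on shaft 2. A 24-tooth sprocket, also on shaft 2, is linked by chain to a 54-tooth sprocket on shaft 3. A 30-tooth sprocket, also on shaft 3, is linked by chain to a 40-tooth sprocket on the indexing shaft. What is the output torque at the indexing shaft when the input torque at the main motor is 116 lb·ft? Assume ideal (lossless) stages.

gear mesh 27/12 = 2.25 → τ = 116·2.25 = 261 lb·ft
chain 54/24 = 2.25 → τ = 261·2.25 = 587.25 lb·ft
chain 40/30 = 1.3333 → τ = 587.25·1.3333 = 783 lb·ft

783 lb·ft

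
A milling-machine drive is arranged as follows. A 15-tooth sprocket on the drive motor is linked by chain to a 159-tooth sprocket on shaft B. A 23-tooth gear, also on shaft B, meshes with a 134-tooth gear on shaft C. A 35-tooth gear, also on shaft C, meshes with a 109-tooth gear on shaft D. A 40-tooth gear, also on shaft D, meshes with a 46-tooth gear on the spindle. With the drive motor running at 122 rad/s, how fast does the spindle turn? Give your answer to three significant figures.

0.552 rad/s

the drive motor → shaft B (chain, 159/15): 122 ÷ 10.6 = 11.509 rad/s
shaft B → shaft C (gear mesh, 134/23): 11.509 ÷ 5.8261 = 1.9755 rad/s
shaft C → shaft D (gear mesh, 109/35): 1.9755 ÷ 3.1143 = 0.63433 rad/s
shaft D → the spindle (gear mesh, 46/40): 0.63433 ÷ 1.15 = 0.5516 rad/s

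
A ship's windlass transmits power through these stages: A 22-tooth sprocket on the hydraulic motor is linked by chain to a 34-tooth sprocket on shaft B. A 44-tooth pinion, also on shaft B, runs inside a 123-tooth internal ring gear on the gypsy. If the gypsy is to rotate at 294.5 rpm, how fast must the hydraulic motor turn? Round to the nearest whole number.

1272 rpm

Overall ratio R = 1.5455 × 2.7955 = 4.3202.
Required input speed = output speed × R = 294.5 × 4.3202 = 1272.3 rpm.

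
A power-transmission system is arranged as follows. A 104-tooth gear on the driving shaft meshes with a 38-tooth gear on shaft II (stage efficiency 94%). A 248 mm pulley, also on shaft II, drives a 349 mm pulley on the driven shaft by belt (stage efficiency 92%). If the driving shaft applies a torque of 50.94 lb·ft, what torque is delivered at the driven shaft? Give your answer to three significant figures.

Gear mesh: ratio = 38/104 = 0.36538; torque at shaft II = 50.94 × 0.36538 × 0.94 = 17.496 lb·ft.
Belt: ratio = 349/248 = 1.4073; torque at the driven shaft = 17.496 × 1.4073 × 0.92 = 22.652 lb·ft.

22.7 lb·ft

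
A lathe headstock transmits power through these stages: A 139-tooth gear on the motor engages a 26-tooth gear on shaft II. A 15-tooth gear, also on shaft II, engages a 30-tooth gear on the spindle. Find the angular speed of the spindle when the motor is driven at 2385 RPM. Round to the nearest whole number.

6375 RPM

the motor → shaft II (gear mesh, 26/139): 2385 ÷ 0.18705 = 12751 RPM
shaft II → the spindle (gear mesh, 30/15): 12751 ÷ 2 = 6375.3 RPM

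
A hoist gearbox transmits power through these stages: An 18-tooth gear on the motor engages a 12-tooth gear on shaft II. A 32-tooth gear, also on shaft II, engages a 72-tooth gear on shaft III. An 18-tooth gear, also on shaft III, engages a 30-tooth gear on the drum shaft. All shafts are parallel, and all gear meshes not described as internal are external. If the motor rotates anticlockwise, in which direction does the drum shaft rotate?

clockwise

the motor → shaft II: external mesh, 1 reversal → CW.
shaft II → shaft III: external mesh, 1 reversal → CCW.
shaft III → the drum shaft: external mesh, 1 reversal → CW.
3 reversals in total — an odd number — so the drum shaft turns opposite to the motor.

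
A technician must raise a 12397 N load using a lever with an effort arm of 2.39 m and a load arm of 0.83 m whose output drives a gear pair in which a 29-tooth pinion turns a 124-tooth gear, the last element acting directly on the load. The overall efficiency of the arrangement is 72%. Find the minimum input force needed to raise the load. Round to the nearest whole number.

1398 N

Lever MA = effort arm / load arm = 2.39/0.83 = 2.8795.
Gear pair MA = 124/29 = 4.2759.
Combined ideal MA = 2.8795 × 4.2759 = 12.312.
Actual MA = 12.312 × 0.72 = 8.8649.
Effort = load / actual MA = 12397 / 8.8649 = 1398.4 N.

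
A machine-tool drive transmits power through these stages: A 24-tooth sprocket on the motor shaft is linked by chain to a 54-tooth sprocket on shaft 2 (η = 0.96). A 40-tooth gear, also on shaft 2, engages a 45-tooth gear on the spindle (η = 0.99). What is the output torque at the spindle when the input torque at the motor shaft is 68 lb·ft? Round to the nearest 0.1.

163.6 lb·ft

Chain: ratio = 54/24 = 2.25; torque at shaft 2 = 68 × 2.25 × 0.96 = 146.88 lb·ft.
Gear mesh: ratio = 45/40 = 1.125; torque at the spindle = 146.88 × 1.125 × 0.99 = 163.59 lb·ft.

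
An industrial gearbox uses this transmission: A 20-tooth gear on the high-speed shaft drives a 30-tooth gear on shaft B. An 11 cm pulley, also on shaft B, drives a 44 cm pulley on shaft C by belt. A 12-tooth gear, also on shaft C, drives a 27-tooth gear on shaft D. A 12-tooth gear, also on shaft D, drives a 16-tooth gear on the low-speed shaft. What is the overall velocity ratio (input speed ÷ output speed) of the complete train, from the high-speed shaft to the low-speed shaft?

18

Each stage contributes driven/driver: gear mesh 30/20 = 1.5, belt 44/11 = 4, gear mesh 27/12 = 2.25, gear mesh 16/12 = 1.3333.
Overall: 1.5 × 4 × 2.25 × 1.3333 = 18.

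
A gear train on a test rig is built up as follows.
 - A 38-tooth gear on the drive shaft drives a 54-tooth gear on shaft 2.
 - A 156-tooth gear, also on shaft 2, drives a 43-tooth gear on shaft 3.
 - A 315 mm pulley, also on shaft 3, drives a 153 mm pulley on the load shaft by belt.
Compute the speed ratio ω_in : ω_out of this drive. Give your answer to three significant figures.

Each stage contributes driven/driver: gear mesh 54/38 = 1.4211, gear mesh 43/156 = 0.27564, belt 153/315 = 0.48571.
Overall: 1.4211 × 0.27564 × 0.48571 = 0.19025.

0.190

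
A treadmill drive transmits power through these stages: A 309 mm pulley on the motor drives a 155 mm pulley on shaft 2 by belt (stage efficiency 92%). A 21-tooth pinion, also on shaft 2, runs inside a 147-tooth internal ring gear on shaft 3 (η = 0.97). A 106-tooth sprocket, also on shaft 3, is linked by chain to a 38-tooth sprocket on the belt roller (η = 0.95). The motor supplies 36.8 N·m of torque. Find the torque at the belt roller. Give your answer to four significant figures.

39.27 N·m

belt 155/309 = 0.50162 → τ = 36.8·0.50162·0.92 = 16.983 N·m
internal gear 147/21 = 7 → τ = 16.983·7·0.97 = 115.31 N·m
chain 38/106 = 0.35849 → τ = 115.31·0.35849·0.95 = 39.272 N·m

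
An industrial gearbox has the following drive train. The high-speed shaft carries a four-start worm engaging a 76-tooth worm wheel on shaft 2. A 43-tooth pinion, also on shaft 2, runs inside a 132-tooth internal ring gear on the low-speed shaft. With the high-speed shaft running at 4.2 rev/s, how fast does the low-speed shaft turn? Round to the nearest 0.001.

worm 76/4 = 19 → 4.2/19 = 0.22105 rev/s
internal gear 132/43 = 3.0698 → 0.22105/3.0698 = 0.07201 rev/s

0.072 rev/s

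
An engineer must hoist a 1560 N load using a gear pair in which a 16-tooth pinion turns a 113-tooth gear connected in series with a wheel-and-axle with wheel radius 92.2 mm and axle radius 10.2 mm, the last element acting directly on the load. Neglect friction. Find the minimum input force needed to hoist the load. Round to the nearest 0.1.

24.4 N

Gear pair MA = 113/16 = 7.0625.
Wheel-and-axle MA = R/r = 92.2/10.2 = 9.0392.
Combined ideal MA = 7.0625 × 9.0392 = 63.839.
Effort = load / MA = 1560 / 63.839 = 24.436 N.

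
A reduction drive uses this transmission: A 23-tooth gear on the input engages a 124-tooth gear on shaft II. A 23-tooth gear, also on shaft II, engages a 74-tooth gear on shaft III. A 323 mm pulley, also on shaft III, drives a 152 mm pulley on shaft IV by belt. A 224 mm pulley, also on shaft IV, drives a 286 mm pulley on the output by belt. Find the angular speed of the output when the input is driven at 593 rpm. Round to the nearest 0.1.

Gear mesh: ratio = 124/23 = 5.3913, so shaft II turns at 593 / 5.3913 = 109.99 rpm.
Gear mesh: ratio = 74/23 = 3.2174, so shaft III turns at 109.99 / 3.2174 = 34.187 rpm.
Belt: ratio = 152/323 = 0.47059, so shaft IV turns at 34.187 / 0.47059 = 72.647 rpm.
Belt: ratio = 286/224 = 1.2768, so the output turns at 72.647 / 1.2768 = 56.898 rpm.

56.9 rpm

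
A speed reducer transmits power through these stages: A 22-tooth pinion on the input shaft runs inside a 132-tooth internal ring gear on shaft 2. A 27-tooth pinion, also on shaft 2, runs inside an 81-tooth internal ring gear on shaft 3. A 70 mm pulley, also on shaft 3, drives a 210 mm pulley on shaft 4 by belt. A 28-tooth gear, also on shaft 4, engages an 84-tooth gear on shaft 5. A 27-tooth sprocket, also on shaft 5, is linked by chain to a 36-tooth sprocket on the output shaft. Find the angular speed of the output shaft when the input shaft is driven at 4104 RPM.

internal gear 132/22 = 6 → 4104/6 = 684 RPM
internal gear 81/27 = 3 → 684/3 = 228 RPM
belt 210/70 = 3 → 228/3 = 76 RPM
gear mesh 84/28 = 3 → 76/3 = 25.333 RPM
chain 36/27 = 1.3333 → 25.333/1.3333 = 19 RPM

19 RPM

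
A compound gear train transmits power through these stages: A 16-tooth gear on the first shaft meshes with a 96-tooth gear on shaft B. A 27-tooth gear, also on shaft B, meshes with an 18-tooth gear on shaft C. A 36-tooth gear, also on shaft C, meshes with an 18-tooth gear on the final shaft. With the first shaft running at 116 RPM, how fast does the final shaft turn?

58 RPM

the first shaft → shaft B (gear mesh, 96/16): 116 ÷ 6 = 19.333 RPM
shaft B → shaft C (gear mesh, 18/27): 19.333 ÷ 0.66667 = 29 RPM
shaft C → the final shaft (gear mesh, 18/36): 29 ÷ 0.5 = 58 RPM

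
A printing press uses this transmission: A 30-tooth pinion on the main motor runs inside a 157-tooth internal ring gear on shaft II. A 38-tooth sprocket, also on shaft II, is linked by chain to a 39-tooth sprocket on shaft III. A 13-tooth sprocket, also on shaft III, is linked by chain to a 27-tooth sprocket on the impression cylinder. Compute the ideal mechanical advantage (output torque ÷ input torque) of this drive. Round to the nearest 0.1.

11.2

Each stage contributes driven/driver: internal gear 157/30 = 5.2333, chain 39/38 = 1.0263, chain 27/13 = 2.0769.
Overall: 5.2333 × 1.0263 × 2.0769 = 11.155.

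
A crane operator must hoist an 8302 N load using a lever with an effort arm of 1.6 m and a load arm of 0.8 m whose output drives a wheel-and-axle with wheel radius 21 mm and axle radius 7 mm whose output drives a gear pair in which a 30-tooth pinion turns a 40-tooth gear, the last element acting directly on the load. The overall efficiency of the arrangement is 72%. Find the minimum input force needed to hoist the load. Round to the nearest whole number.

Lever MA = effort arm / load arm = 1.6/0.8 = 2.
Wheel-and-axle MA = R/r = 21/7 = 3.
Gear pair MA = 40/30 = 1.3333.
Combined ideal MA = 2 × 3 × 1.3333 = 8.
Actual MA = 8 × 0.72 = 5.76.
Effort = load / actual MA = 8302 / 5.76 = 1441.3 N.

1441 N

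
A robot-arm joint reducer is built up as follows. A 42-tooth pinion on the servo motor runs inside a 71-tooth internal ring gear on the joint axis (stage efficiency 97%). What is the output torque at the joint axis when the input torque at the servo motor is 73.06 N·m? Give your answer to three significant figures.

120 N·m

Internal gear: ratio = 71/42 = 1.6905; torque at the joint axis = 73.06 × 1.6905 × 0.97 = 119.8 N·m.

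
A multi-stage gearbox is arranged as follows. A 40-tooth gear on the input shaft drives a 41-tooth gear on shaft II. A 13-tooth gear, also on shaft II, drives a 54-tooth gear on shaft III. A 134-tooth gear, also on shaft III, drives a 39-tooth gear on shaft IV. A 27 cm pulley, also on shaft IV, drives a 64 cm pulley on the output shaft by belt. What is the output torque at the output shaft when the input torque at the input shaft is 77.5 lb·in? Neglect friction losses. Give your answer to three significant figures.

Gear mesh: ratio = 41/40 = 1.025; torque at shaft II = 77.5 × 1.025 = 79.438 lb·in.
Gear mesh: ratio = 54/13 = 4.1538; torque at shaft III = 79.438 × 4.1538 = 329.97 lb·in.
Gear mesh: ratio = 39/134 = 0.29104; torque at shaft IV = 329.97 × 0.29104 = 96.036 lb·in.
Belt: ratio = 64/27 = 2.3704; torque at the output shaft = 96.036 × 2.3704 = 227.64 lb·in.

228 lb·in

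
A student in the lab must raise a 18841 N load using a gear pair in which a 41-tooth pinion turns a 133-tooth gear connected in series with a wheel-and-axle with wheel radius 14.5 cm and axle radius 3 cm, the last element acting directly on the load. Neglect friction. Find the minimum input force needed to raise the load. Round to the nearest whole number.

1202 N

Gear pair MA = 133/41 = 3.2439.
Wheel-and-axle MA = R/r = 14.5/3 = 4.8333.
Combined ideal MA = 3.2439 × 4.8333 = 15.679.
Effort = load / MA = 18841 / 15.679 = 1201.7 N.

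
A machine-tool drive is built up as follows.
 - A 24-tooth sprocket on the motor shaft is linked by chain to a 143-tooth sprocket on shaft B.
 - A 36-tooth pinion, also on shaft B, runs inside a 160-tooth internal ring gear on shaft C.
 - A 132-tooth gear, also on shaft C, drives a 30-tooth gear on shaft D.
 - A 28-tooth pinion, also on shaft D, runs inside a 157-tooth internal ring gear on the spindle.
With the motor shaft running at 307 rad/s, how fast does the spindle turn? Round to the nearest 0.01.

9.10 rad/s

Chain: ratio = 143/24 = 5.9583, so shaft B turns at 307 / 5.9583 = 51.524 rad/s.
Internal gear: ratio = 160/36 = 4.4444, so shaft C turns at 51.524 / 4.4444 = 11.593 rad/s.
Gear mesh: ratio = 30/132 = 0.22727, so shaft D turns at 11.593 / 0.22727 = 51.009 rad/s.
Internal gear: ratio = 157/28 = 5.6071, so the spindle turns at 51.009 / 5.6071 = 9.0972 rad/s.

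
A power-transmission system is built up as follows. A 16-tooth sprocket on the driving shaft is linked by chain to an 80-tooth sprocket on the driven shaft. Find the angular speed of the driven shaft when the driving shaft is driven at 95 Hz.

the driving shaft → the driven shaft (chain, 80/16): 95 ÷ 5 = 19 Hz

19 Hz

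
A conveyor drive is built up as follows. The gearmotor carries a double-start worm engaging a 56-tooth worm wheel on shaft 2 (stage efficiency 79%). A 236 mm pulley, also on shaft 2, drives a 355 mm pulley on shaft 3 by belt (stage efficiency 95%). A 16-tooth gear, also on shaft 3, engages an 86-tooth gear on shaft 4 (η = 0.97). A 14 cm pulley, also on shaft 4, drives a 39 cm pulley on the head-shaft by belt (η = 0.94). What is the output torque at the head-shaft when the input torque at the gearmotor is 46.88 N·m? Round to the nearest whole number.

Worm: ratio = 56/2 = 28; torque at shaft 2 = 46.88 × 28 × 0.79 = 1037 N·m.
Belt: ratio = 355/236 = 1.5042; torque at shaft 3 = 1037 × 1.5042 × 0.95 = 1481.9 N·m.
Gear mesh: ratio = 86/16 = 5.375; torque at shaft 4 = 1481.9 × 5.375 × 0.97 = 7726.1 N·m.
Belt: ratio = 39/14 = 2.7857; torque at the head-shaft = 7726.1 × 2.7857 × 0.94 = 20231 N·m.

20231 N·m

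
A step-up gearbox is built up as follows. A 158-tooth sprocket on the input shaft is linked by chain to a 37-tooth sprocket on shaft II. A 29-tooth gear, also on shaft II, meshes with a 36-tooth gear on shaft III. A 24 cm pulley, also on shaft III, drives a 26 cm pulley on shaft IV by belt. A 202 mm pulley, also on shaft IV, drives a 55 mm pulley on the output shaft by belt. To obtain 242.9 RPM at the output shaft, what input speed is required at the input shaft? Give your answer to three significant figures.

20.8 RPM

Overall ratio R = 0.23418 × 1.2414 × 1.0833 × 0.27228 = 0.085748.
Required input speed = output speed × R = 242.9 × 0.085748 = 20.828 RPM.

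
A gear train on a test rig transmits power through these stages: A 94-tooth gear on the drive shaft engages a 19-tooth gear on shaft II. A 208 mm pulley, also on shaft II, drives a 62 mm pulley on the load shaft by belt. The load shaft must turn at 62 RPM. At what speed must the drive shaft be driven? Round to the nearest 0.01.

Overall ratio R = 0.20213 × 0.29808 = 0.06025.
Required input speed = output speed × R = 62 × 0.06025 = 3.7355 RPM.

3.74 RPM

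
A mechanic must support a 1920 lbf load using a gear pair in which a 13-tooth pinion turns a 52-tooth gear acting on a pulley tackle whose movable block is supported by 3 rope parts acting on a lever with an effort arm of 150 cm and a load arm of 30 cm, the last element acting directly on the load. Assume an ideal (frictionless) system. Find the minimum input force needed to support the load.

32 lbf

Gear pair MA = 52/13 = 4.
Block-and-tackle MA = number of supporting rope parts = 3.
Lever MA = effort arm / load arm = 150/30 = 5.
Combined ideal MA = 4 × 3 × 5 = 60.
Effort = load / MA = 1920 / 60 = 32 lbf.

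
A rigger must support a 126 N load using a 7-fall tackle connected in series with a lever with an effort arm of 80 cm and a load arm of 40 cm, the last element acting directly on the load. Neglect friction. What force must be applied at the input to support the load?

9 N

Block-and-tackle MA = number of supporting rope parts = 7.
Lever MA = effort arm / load arm = 80/40 = 2.
Combined ideal MA = 7 × 2 = 14.
Effort = load / MA = 126 / 14 = 9 N.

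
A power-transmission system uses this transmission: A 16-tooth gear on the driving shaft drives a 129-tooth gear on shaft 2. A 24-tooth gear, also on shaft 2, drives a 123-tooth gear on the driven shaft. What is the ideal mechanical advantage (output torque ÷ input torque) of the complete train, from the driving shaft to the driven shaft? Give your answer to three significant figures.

Each stage contributes driven/driver: gear mesh 129/16 = 8.0625, gear mesh 123/24 = 5.125.
Overall: 8.0625 × 5.125 = 41.32.

41.3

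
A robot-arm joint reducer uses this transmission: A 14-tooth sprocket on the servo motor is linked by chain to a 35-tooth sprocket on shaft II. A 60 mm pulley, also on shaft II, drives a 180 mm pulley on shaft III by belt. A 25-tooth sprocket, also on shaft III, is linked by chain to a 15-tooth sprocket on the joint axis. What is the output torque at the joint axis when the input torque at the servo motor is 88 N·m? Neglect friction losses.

After the chain (35/14): 88 × 2.5 = 220 N·m
After the belt (180/60): 220 × 3 = 660 N·m
After the chain (15/25): 660 × 0.6 = 396 N·m

396 N·m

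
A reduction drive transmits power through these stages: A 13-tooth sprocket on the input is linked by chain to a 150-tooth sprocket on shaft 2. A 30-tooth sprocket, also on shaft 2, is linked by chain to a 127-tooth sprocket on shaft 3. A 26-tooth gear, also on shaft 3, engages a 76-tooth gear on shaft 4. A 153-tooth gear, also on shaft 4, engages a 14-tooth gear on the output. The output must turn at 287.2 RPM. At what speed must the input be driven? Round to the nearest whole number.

Overall ratio R = 11.538 × 4.2333 × 2.9231 × 0.091503 = 13.065.
Required input speed = output speed × R = 287.2 × 13.065 = 3752.2 RPM.

3752 RPM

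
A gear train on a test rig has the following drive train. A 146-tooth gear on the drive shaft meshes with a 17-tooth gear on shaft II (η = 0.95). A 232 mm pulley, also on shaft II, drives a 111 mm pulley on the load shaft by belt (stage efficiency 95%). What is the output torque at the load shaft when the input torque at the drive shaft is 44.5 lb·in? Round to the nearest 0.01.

2.24 lb·in

After the gear mesh (17/146): 44.5 × 0.11644 × 0.95 = 4.9224 lb·in
After the belt (111/232): 4.9224 × 0.47845 × 0.95 = 2.2374 lb·in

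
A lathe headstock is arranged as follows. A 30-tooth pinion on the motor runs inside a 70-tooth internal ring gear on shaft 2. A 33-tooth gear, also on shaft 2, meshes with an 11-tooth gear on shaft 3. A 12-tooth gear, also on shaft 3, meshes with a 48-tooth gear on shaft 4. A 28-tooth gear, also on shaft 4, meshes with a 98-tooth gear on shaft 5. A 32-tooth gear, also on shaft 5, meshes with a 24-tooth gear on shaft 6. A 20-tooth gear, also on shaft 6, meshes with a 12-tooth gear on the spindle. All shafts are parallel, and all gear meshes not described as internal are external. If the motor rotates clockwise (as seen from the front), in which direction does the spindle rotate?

counterclockwise

the motor → shaft 2: internal mesh, same direction → CW.
shaft 2 → shaft 3: external mesh, 1 reversal → CCW.
shaft 3 → shaft 4: external mesh, 1 reversal → CW.
shaft 4 → shaft 5: external mesh, 1 reversal → CCW.
shaft 5 → shaft 6: external mesh, 1 reversal → CW.
shaft 6 → the spindle: external mesh, 1 reversal → CCW.
5 reversals in total — an odd number — so the spindle turns opposite to the motor.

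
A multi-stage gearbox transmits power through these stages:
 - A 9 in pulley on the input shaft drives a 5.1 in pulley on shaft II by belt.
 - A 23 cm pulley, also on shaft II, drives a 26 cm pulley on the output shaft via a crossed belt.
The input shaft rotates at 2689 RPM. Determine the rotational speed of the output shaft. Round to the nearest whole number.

Belt: ratio = 5.1/9 = 0.56667, so shaft II turns at 2689 / 0.56667 = 4745.3 RPM.
Belt: ratio = 26/23 = 1.1304, so the output shaft turns at 4745.3 / 1.1304 = 4197.8 RPM.

4198 RPM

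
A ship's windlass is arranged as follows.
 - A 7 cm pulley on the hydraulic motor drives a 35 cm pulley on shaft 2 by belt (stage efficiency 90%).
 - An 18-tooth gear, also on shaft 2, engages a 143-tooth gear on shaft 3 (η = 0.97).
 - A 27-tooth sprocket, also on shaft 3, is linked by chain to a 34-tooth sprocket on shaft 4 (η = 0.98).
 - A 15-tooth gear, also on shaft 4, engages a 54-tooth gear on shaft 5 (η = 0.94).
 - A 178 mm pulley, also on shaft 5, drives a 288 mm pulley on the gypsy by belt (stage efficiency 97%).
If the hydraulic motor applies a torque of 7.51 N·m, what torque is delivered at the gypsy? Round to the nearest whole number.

Belt: ratio = 35/7 = 5; torque at shaft 2 = 7.51 × 5 × 0.90 = 33.795 N·m.
Gear mesh: ratio = 143/18 = 7.9444; torque at shaft 3 = 33.795 × 7.9444 × 0.97 = 260.43 N·m.
Chain: ratio = 34/27 = 1.2593; torque at shaft 4 = 260.43 × 1.2593 × 0.98 = 321.39 N·m.
Gear mesh: ratio = 54/15 = 3.6; torque at shaft 5 = 321.39 × 3.6 × 0.94 = 1087.6 N·m.
Belt: ratio = 288/178 = 1.618; torque at the gypsy = 1087.6 × 1.618 × 0.97 = 1706.9 N·m.

1707 N·m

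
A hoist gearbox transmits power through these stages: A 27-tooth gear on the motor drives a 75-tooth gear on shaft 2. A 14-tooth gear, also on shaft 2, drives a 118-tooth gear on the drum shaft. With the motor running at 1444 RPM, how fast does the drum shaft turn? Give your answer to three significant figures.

61.7 RPM

Gear mesh: ratio = 75/27 = 2.7778, so shaft 2 turns at 1444 / 2.7778 = 519.84 RPM.
Gear mesh: ratio = 118/14 = 8.4286, so the drum shaft turns at 519.84 / 8.4286 = 61.676 RPM.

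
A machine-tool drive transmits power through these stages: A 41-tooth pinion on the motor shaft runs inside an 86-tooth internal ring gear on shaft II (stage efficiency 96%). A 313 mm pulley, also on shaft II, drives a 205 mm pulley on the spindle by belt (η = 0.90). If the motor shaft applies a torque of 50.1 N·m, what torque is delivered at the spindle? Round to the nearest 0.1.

59.5 N·m

internal gear 86/41 = 2.0976 → τ = 50.1·2.0976·0.96 = 100.88 N·m
belt 205/313 = 0.65495 → τ = 100.88·0.65495·0.90 = 59.467 N·m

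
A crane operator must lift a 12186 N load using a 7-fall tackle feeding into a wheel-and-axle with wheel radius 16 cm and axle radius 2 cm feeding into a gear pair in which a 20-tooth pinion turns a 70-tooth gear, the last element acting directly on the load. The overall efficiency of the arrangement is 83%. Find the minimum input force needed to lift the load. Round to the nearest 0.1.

74.9 N

Block-and-tackle MA = number of supporting rope parts = 7.
Wheel-and-axle MA = R/r = 16/2 = 8.
Gear pair MA = 70/20 = 3.5.
Combined ideal MA = 7 × 8 × 3.5 = 196.
Actual MA = 196 × 0.83 = 162.68.
Effort = load / actual MA = 12186 / 162.68 = 74.908 N.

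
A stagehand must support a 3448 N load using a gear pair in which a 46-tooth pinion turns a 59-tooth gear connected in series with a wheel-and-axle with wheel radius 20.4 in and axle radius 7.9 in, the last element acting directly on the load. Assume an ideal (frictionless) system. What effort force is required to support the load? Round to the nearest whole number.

Gear pair MA = 59/46 = 1.2826.
Wheel-and-axle MA = R/r = 20.4/7.9 = 2.5823.
Combined ideal MA = 1.2826 × 2.5823 = 3.3121.
Effort = load / MA = 3448 / 3.3121 = 1041 N.

1041 N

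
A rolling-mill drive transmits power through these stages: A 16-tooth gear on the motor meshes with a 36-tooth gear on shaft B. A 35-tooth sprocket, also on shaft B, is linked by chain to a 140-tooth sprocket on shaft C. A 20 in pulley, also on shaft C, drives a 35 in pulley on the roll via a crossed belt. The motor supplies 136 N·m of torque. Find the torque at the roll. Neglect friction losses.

2142 N·m

gear mesh 36/16 = 2.25 → τ = 136·2.25 = 306 N·m
chain 140/35 = 4 → τ = 306·4 = 1224 N·m
belt 35/20 = 1.75 → τ = 1224·1.75 = 2142 N·m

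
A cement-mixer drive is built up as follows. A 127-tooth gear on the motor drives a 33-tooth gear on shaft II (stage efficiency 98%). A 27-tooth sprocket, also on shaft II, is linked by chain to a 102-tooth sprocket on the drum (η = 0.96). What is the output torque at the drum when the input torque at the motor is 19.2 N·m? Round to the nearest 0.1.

17.7 N·m

After the gear mesh (33/127): 19.2 × 0.25984 × 0.98 = 4.8892 N·m
After the chain (102/27): 4.8892 × 3.7778 × 0.96 = 17.731 N·m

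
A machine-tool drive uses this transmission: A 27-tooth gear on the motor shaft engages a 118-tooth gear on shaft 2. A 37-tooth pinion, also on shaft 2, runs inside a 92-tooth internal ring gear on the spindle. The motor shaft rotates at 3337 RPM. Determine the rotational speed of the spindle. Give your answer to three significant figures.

Gear mesh: ratio = 118/27 = 4.3704, so shaft 2 turns at 3337 / 4.3704 = 763.55 RPM.
Internal gear: ratio = 92/37 = 2.4865, so the spindle turns at 763.55 / 2.4865 = 307.08 RPM.

307 RPM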